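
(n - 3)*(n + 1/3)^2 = n^3 - 7*n^2/3 - 17*n/9 - 1/3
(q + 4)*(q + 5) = q^2 + 9*q + 20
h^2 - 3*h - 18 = (h - 6)*(h + 3)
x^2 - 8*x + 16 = (x - 4)^2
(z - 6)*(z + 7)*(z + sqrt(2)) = z^3 + z^2 + sqrt(2)*z^2 - 42*z + sqrt(2)*z - 42*sqrt(2)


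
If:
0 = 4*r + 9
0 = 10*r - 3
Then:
No Solution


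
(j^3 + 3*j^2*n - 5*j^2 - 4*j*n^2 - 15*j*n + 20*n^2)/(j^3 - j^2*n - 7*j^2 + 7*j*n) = (j^2 + 4*j*n - 5*j - 20*n)/(j*(j - 7))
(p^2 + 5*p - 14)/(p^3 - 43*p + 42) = (p - 2)/(p^2 - 7*p + 6)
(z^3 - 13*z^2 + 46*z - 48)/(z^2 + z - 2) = (z^3 - 13*z^2 + 46*z - 48)/(z^2 + z - 2)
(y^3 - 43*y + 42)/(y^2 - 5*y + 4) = (y^2 + y - 42)/(y - 4)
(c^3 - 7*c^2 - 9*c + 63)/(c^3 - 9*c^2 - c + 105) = (c - 3)/(c - 5)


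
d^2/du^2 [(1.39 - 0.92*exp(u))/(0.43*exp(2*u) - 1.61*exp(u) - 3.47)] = (-0.170108*exp(4*u) + 0.391127999999998*exp(3*u) - 11.123283*exp(2*u) + 17.038859*exp(u) - 18.843141)*exp(u)/(0.079507*exp(6*u) - 0.893067*exp(5*u) + 1.419*exp(4*u) + 10.240405*exp(3*u) - 11.451*exp(2*u) - 58.157547*exp(u) - 41.781923)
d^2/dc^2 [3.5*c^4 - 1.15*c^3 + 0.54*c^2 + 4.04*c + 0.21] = 42.0*c^2 - 6.9*c + 1.08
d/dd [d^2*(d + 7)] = d*(3*d + 14)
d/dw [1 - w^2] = -2*w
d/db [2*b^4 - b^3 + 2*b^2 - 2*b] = 8*b^3 - 3*b^2 + 4*b - 2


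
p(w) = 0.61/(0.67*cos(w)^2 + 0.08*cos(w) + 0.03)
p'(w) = 0.61*(1.34*sin(w)*cos(w) + 0.08*sin(w))/(0.67*cos(w)^2 + 0.08*cos(w) + 0.03)^2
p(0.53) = 1.02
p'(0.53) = 1.07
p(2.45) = 1.67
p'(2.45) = -2.77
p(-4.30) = 5.78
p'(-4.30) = -22.92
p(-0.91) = 1.84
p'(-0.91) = -3.96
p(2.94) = 1.03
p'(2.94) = -0.43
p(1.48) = 14.26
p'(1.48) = 66.94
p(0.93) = 1.92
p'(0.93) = 4.28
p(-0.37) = 0.89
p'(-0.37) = -0.62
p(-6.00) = 0.84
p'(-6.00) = 0.44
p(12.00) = 1.06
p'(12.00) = -1.20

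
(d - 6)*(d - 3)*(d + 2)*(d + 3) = d^4 - 4*d^3 - 21*d^2 + 36*d + 108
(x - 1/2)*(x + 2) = x^2 + 3*x/2 - 1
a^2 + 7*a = a*(a + 7)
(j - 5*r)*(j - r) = j^2 - 6*j*r + 5*r^2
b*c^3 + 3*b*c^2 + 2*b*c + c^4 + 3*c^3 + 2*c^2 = c*(b + c)*(c + 1)*(c + 2)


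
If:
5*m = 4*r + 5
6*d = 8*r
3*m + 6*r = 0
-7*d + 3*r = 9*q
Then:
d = -10/21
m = 5/7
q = 95/378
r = -5/14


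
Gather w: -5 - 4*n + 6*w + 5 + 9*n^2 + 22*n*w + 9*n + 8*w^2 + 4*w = 9*n^2 + 5*n + 8*w^2 + w*(22*n + 10)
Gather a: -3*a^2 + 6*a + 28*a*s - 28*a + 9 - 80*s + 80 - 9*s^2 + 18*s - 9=-3*a^2 + a*(28*s - 22) - 9*s^2 - 62*s + 80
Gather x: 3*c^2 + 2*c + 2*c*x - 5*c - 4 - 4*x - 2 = 3*c^2 - 3*c + x*(2*c - 4) - 6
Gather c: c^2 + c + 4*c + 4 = c^2 + 5*c + 4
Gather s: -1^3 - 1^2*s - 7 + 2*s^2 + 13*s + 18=2*s^2 + 12*s + 10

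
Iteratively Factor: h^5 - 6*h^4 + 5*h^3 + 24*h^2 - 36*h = (h - 2)*(h^4 - 4*h^3 - 3*h^2 + 18*h) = (h - 2)*(h + 2)*(h^3 - 6*h^2 + 9*h) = h*(h - 2)*(h + 2)*(h^2 - 6*h + 9) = h*(h - 3)*(h - 2)*(h + 2)*(h - 3)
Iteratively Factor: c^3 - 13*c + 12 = (c + 4)*(c^2 - 4*c + 3) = (c - 1)*(c + 4)*(c - 3)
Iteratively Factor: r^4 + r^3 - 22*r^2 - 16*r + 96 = (r + 3)*(r^3 - 2*r^2 - 16*r + 32) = (r + 3)*(r + 4)*(r^2 - 6*r + 8) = (r - 2)*(r + 3)*(r + 4)*(r - 4)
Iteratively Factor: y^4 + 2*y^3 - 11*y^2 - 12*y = (y - 3)*(y^3 + 5*y^2 + 4*y) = y*(y - 3)*(y^2 + 5*y + 4) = y*(y - 3)*(y + 4)*(y + 1)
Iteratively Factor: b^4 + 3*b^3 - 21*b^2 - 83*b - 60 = (b + 3)*(b^3 - 21*b - 20) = (b + 1)*(b + 3)*(b^2 - b - 20) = (b - 5)*(b + 1)*(b + 3)*(b + 4)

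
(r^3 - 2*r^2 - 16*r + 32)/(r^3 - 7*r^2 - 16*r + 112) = (r - 2)/(r - 7)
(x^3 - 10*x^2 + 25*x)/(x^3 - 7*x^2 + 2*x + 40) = x*(x - 5)/(x^2 - 2*x - 8)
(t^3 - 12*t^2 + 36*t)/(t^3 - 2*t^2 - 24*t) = (t - 6)/(t + 4)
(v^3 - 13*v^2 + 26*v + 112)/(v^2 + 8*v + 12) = (v^2 - 15*v + 56)/(v + 6)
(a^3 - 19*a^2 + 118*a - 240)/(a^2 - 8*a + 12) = (a^2 - 13*a + 40)/(a - 2)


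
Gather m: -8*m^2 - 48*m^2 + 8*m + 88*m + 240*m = -56*m^2 + 336*m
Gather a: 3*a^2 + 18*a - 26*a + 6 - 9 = 3*a^2 - 8*a - 3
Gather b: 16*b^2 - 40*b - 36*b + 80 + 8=16*b^2 - 76*b + 88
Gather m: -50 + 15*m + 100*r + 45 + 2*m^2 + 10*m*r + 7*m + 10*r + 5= 2*m^2 + m*(10*r + 22) + 110*r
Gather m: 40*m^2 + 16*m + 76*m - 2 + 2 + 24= 40*m^2 + 92*m + 24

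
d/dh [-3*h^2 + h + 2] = 1 - 6*h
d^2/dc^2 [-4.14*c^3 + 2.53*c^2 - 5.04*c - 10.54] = 5.06 - 24.84*c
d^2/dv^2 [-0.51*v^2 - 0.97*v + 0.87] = -1.02000000000000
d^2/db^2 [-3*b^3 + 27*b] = -18*b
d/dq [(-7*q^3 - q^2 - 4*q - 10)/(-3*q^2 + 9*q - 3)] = (7*q^4 - 42*q^3 + 14*q^2 - 18*q + 34)/(3*(q^4 - 6*q^3 + 11*q^2 - 6*q + 1))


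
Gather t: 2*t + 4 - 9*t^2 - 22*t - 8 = -9*t^2 - 20*t - 4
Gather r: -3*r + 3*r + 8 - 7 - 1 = 0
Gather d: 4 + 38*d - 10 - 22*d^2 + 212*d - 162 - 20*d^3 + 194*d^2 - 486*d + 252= -20*d^3 + 172*d^2 - 236*d + 84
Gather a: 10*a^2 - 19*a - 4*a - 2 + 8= 10*a^2 - 23*a + 6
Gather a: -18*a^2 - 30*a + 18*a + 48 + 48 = -18*a^2 - 12*a + 96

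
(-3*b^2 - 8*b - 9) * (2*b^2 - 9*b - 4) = -6*b^4 + 11*b^3 + 66*b^2 + 113*b + 36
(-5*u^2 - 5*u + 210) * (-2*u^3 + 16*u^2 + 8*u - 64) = 10*u^5 - 70*u^4 - 540*u^3 + 3640*u^2 + 2000*u - 13440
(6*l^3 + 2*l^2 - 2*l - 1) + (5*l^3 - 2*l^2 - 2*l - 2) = 11*l^3 - 4*l - 3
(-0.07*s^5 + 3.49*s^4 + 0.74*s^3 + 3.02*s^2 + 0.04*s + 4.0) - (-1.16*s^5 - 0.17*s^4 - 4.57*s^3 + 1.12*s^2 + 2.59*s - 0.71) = 1.09*s^5 + 3.66*s^4 + 5.31*s^3 + 1.9*s^2 - 2.55*s + 4.71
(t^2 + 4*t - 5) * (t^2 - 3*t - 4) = t^4 + t^3 - 21*t^2 - t + 20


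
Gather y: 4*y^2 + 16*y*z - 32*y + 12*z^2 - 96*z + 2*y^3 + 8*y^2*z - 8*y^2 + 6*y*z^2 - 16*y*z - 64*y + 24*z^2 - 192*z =2*y^3 + y^2*(8*z - 4) + y*(6*z^2 - 96) + 36*z^2 - 288*z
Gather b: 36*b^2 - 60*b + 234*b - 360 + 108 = 36*b^2 + 174*b - 252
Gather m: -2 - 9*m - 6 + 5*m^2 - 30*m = 5*m^2 - 39*m - 8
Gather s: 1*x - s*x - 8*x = -s*x - 7*x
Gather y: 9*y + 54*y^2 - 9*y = 54*y^2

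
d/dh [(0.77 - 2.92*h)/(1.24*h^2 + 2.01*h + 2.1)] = (3.6208*h^2 - 1.9096*h - 7.6797)/(1.5376*h^4 + 4.9848*h^3 + 9.2481*h^2 + 8.442*h + 4.41)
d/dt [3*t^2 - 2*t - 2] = 6*t - 2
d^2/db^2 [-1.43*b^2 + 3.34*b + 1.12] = -2.86000000000000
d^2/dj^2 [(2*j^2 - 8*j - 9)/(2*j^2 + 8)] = (-8*j^3 - 51*j^2 + 96*j + 68)/(j^6 + 12*j^4 + 48*j^2 + 64)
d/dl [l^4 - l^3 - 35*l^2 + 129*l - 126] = 4*l^3 - 3*l^2 - 70*l + 129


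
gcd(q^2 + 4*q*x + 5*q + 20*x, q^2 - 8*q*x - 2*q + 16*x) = 1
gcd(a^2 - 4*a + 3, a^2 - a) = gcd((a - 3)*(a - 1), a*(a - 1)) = a - 1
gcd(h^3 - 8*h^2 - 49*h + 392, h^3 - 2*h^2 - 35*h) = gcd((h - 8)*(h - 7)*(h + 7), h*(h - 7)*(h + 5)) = h - 7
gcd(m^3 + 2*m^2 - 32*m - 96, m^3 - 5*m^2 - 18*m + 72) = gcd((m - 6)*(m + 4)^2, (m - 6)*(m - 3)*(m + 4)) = m^2 - 2*m - 24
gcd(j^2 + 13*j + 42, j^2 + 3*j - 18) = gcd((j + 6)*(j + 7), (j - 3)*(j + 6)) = j + 6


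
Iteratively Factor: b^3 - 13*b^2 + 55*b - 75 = (b - 3)*(b^2 - 10*b + 25) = (b - 5)*(b - 3)*(b - 5)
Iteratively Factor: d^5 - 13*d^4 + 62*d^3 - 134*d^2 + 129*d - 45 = (d - 1)*(d^4 - 12*d^3 + 50*d^2 - 84*d + 45) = (d - 3)*(d - 1)*(d^3 - 9*d^2 + 23*d - 15) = (d - 3)^2*(d - 1)*(d^2 - 6*d + 5) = (d - 3)^2*(d - 1)^2*(d - 5)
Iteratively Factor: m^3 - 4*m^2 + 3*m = (m - 3)*(m^2 - m) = (m - 3)*(m - 1)*(m)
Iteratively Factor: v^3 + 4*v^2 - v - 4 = (v + 4)*(v^2 - 1) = (v + 1)*(v + 4)*(v - 1)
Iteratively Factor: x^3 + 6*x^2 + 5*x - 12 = (x - 1)*(x^2 + 7*x + 12) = (x - 1)*(x + 3)*(x + 4)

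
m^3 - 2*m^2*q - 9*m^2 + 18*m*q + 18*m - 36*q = (m - 6)*(m - 3)*(m - 2*q)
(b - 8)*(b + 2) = b^2 - 6*b - 16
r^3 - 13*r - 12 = (r - 4)*(r + 1)*(r + 3)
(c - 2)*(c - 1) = c^2 - 3*c + 2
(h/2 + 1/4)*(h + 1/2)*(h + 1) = h^3/2 + h^2 + 5*h/8 + 1/8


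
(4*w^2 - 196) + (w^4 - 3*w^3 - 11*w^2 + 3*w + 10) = w^4 - 3*w^3 - 7*w^2 + 3*w - 186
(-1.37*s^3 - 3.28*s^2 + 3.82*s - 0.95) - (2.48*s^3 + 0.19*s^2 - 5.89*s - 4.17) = -3.85*s^3 - 3.47*s^2 + 9.71*s + 3.22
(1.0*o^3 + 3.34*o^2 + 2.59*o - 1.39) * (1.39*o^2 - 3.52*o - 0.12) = 1.39*o^5 + 1.1226*o^4 - 8.2767*o^3 - 11.4497*o^2 + 4.582*o + 0.1668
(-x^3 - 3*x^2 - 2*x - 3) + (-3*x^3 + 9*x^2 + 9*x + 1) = -4*x^3 + 6*x^2 + 7*x - 2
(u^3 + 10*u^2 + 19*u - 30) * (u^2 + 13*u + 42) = u^5 + 23*u^4 + 191*u^3 + 637*u^2 + 408*u - 1260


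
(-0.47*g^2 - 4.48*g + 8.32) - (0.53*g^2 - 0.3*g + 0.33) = -1.0*g^2 - 4.18*g + 7.99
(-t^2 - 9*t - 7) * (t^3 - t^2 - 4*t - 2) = -t^5 - 8*t^4 + 6*t^3 + 45*t^2 + 46*t + 14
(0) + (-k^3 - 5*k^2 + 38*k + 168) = -k^3 - 5*k^2 + 38*k + 168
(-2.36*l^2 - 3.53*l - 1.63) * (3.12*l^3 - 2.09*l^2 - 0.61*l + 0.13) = -7.3632*l^5 - 6.0812*l^4 + 3.7317*l^3 + 5.2532*l^2 + 0.5354*l - 0.2119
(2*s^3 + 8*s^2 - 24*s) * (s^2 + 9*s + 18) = 2*s^5 + 26*s^4 + 84*s^3 - 72*s^2 - 432*s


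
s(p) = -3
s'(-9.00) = 0.00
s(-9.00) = -3.00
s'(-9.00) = 0.00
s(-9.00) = -3.00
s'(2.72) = 0.00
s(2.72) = -3.00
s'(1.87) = 0.00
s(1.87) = -3.00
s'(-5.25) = 0.00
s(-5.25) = -3.00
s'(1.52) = 0.00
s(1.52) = -3.00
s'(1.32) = 0.00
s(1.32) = -3.00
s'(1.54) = 0.00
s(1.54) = -3.00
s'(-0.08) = 0.00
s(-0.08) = -3.00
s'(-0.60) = 0.00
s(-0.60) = -3.00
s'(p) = 0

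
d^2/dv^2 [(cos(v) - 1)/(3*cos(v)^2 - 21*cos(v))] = (-3*sin(v)^4/cos(v)^3 + sin(v)^2 - 20 + 37/cos(v) + 42/cos(v)^2 - 95/cos(v)^3)/(3*(cos(v) - 7)^3)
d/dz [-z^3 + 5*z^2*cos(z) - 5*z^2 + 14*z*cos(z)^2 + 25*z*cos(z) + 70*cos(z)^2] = -5*z^2*sin(z) - 3*z^2 - 25*z*sin(z) - 14*z*sin(2*z) + 10*z*cos(z) - 10*z - 70*sin(2*z) + 14*cos(z)^2 + 25*cos(z)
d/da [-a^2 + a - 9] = 1 - 2*a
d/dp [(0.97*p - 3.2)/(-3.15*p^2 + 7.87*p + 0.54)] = (3.0555*p^2 - 20.16*p + 25.7078)/(9.9225*p^4 - 49.581*p^3 + 58.5349*p^2 + 8.4996*p + 0.2916)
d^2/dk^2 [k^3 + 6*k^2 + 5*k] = 6*k + 12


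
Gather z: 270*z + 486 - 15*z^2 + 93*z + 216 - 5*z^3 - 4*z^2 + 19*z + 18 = -5*z^3 - 19*z^2 + 382*z + 720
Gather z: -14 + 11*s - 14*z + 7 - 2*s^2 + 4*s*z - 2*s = -2*s^2 + 9*s + z*(4*s - 14) - 7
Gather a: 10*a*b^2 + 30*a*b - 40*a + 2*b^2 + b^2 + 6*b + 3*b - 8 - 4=a*(10*b^2 + 30*b - 40) + 3*b^2 + 9*b - 12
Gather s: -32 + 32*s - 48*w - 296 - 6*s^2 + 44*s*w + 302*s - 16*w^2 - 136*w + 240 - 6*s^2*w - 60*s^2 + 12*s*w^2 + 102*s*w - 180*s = s^2*(-6*w - 66) + s*(12*w^2 + 146*w + 154) - 16*w^2 - 184*w - 88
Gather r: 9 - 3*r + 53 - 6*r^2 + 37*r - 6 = -6*r^2 + 34*r + 56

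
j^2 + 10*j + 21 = (j + 3)*(j + 7)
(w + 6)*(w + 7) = w^2 + 13*w + 42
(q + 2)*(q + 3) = q^2 + 5*q + 6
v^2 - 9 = (v - 3)*(v + 3)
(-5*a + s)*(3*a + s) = -15*a^2 - 2*a*s + s^2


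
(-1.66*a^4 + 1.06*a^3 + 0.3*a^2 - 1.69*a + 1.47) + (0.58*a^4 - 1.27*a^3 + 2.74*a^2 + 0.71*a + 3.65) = -1.08*a^4 - 0.21*a^3 + 3.04*a^2 - 0.98*a + 5.12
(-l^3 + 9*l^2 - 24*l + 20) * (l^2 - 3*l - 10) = -l^5 + 12*l^4 - 41*l^3 + 2*l^2 + 180*l - 200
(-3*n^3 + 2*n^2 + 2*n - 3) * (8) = -24*n^3 + 16*n^2 + 16*n - 24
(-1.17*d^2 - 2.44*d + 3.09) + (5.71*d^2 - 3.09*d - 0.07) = 4.54*d^2 - 5.53*d + 3.02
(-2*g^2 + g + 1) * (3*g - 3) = -6*g^3 + 9*g^2 - 3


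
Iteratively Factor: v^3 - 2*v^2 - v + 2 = (v - 1)*(v^2 - v - 2) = (v - 2)*(v - 1)*(v + 1)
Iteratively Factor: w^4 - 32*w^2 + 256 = (w + 4)*(w^3 - 4*w^2 - 16*w + 64) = (w + 4)^2*(w^2 - 8*w + 16) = (w - 4)*(w + 4)^2*(w - 4)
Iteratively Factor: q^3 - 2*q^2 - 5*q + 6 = (q - 3)*(q^2 + q - 2) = (q - 3)*(q - 1)*(q + 2)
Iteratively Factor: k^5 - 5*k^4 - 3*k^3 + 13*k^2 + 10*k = (k + 1)*(k^4 - 6*k^3 + 3*k^2 + 10*k) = (k + 1)^2*(k^3 - 7*k^2 + 10*k) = k*(k + 1)^2*(k^2 - 7*k + 10) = k*(k - 2)*(k + 1)^2*(k - 5)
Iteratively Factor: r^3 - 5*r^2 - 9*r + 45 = (r - 5)*(r^2 - 9) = (r - 5)*(r + 3)*(r - 3)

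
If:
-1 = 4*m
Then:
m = -1/4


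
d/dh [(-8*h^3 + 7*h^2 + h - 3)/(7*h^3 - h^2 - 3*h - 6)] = (-41*h^4 + 34*h^3 + 187*h^2 - 90*h - 15)/(49*h^6 - 14*h^5 - 41*h^4 - 78*h^3 + 21*h^2 + 36*h + 36)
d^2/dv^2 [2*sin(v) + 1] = -2*sin(v)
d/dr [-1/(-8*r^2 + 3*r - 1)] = (3 - 16*r)/(8*r^2 - 3*r + 1)^2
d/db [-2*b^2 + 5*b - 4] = 5 - 4*b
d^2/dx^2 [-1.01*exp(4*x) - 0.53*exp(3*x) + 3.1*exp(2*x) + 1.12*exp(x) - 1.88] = (-16.16*exp(3*x) - 4.77*exp(2*x) + 12.4*exp(x) + 1.12)*exp(x)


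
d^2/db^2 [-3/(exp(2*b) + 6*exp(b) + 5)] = 6*(-4*(exp(b) + 3)^2*exp(b) + (2*exp(b) + 3)*(exp(2*b) + 6*exp(b) + 5))*exp(b)/(exp(2*b) + 6*exp(b) + 5)^3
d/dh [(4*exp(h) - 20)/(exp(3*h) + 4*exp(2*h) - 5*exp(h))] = 4*(-2*exp(3*h) + 11*exp(2*h) + 40*exp(h) - 25)*exp(-h)/(exp(4*h) + 8*exp(3*h) + 6*exp(2*h) - 40*exp(h) + 25)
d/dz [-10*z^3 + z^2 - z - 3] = -30*z^2 + 2*z - 1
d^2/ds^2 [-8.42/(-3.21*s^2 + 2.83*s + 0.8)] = (173.521044*s^2 - 152.979612*s - 8.42*(6.42*s - 2.83)*(12.84*s - 5.66) - 43.24512)/(-3.21*s^2 + 2.83*s + 0.8)^3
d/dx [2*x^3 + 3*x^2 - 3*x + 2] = 6*x^2 + 6*x - 3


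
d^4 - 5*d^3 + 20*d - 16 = (d - 4)*(d - 2)*(d - 1)*(d + 2)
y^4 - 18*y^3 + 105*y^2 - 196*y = y*(y - 7)^2*(y - 4)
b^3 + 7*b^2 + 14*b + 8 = (b + 1)*(b + 2)*(b + 4)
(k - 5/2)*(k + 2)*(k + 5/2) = k^3 + 2*k^2 - 25*k/4 - 25/2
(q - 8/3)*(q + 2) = q^2 - 2*q/3 - 16/3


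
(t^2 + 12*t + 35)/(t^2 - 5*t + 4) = (t^2 + 12*t + 35)/(t^2 - 5*t + 4)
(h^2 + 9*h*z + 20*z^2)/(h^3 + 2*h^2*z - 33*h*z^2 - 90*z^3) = (-h - 4*z)/(-h^2 + 3*h*z + 18*z^2)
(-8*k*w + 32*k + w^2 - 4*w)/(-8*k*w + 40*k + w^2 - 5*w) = (w - 4)/(w - 5)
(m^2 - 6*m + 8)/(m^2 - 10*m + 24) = (m - 2)/(m - 6)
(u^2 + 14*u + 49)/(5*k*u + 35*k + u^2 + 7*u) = (u + 7)/(5*k + u)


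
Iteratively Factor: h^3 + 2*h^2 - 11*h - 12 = (h - 3)*(h^2 + 5*h + 4) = (h - 3)*(h + 1)*(h + 4)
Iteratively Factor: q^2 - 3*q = (q - 3)*(q)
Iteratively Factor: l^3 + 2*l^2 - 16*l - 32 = (l + 2)*(l^2 - 16) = (l - 4)*(l + 2)*(l + 4)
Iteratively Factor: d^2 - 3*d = (d)*(d - 3)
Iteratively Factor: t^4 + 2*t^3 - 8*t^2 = (t + 4)*(t^3 - 2*t^2) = (t - 2)*(t + 4)*(t^2) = t*(t - 2)*(t + 4)*(t)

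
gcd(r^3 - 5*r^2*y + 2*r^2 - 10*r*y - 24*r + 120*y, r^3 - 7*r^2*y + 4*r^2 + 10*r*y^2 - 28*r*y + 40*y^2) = -r + 5*y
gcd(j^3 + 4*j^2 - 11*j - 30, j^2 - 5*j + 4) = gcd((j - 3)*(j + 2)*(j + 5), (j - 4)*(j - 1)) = 1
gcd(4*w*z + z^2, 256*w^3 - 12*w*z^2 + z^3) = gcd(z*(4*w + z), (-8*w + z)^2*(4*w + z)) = 4*w + z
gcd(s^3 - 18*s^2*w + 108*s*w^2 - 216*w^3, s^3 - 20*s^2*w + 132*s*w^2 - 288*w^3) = s^2 - 12*s*w + 36*w^2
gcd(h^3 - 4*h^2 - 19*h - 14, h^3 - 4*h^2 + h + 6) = h + 1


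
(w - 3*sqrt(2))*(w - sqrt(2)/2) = w^2 - 7*sqrt(2)*w/2 + 3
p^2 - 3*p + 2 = (p - 2)*(p - 1)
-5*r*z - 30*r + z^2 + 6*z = (-5*r + z)*(z + 6)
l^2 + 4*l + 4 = (l + 2)^2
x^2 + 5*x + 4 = (x + 1)*(x + 4)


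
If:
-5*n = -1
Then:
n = 1/5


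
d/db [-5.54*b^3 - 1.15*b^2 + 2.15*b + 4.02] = -16.62*b^2 - 2.3*b + 2.15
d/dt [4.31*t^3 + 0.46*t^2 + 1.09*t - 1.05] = 12.93*t^2 + 0.92*t + 1.09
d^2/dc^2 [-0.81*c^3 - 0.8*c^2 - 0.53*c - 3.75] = -4.86*c - 1.6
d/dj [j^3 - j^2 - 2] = j*(3*j - 2)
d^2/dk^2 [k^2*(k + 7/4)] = 6*k + 7/2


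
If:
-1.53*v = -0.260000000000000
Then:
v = 0.17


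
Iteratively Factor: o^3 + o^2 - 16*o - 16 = (o + 4)*(o^2 - 3*o - 4) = (o + 1)*(o + 4)*(o - 4)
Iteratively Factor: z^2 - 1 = (z + 1)*(z - 1)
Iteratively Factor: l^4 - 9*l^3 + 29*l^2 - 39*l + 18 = (l - 3)*(l^3 - 6*l^2 + 11*l - 6) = (l - 3)*(l - 2)*(l^2 - 4*l + 3) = (l - 3)^2*(l - 2)*(l - 1)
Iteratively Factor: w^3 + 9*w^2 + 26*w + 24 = (w + 2)*(w^2 + 7*w + 12) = (w + 2)*(w + 4)*(w + 3)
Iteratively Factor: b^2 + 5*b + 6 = (b + 2)*(b + 3)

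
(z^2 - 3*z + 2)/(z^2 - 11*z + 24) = (z^2 - 3*z + 2)/(z^2 - 11*z + 24)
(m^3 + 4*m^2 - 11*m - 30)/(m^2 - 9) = (m^2 + 7*m + 10)/(m + 3)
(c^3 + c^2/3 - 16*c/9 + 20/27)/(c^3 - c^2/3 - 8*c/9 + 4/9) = (c + 5/3)/(c + 1)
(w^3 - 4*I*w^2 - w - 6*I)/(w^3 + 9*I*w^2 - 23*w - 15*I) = (w^2 - 5*I*w - 6)/(w^2 + 8*I*w - 15)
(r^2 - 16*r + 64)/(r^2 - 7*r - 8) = (r - 8)/(r + 1)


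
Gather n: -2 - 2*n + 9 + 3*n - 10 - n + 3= 0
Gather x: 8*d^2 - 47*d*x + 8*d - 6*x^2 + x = 8*d^2 + 8*d - 6*x^2 + x*(1 - 47*d)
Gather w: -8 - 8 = -16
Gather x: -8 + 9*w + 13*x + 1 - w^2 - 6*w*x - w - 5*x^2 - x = -w^2 + 8*w - 5*x^2 + x*(12 - 6*w) - 7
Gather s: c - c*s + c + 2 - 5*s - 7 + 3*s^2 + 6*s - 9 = 2*c + 3*s^2 + s*(1 - c) - 14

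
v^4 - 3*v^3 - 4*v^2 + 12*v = v*(v - 3)*(v - 2)*(v + 2)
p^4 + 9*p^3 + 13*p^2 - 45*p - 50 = (p - 2)*(p + 1)*(p + 5)^2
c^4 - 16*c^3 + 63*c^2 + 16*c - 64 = (c - 8)^2*(c - 1)*(c + 1)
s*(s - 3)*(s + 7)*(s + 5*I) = s^4 + 4*s^3 + 5*I*s^3 - 21*s^2 + 20*I*s^2 - 105*I*s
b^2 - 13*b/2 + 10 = (b - 4)*(b - 5/2)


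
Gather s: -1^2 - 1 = -2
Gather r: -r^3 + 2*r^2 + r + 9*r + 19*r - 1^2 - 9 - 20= -r^3 + 2*r^2 + 29*r - 30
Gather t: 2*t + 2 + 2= 2*t + 4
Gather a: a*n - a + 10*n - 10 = a*(n - 1) + 10*n - 10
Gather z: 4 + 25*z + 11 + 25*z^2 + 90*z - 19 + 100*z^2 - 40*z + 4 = 125*z^2 + 75*z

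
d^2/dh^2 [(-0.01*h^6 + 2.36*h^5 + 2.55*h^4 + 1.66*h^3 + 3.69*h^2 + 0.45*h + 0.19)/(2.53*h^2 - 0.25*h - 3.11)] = (-0.768108*h^8 + 90.826494*h^7 + 11.424112*h^6 - 342.525834*h^5 - 67.28337*h^4 + 525.004036*h^3 + 485.211348*h^2 + 116.857476*h + 73.694052)/(16.194277*h^6 - 4.800675*h^5 - 59.246022*h^4 + 11.786825*h^3 + 72.828114*h^2 - 7.254075*h - 30.080231)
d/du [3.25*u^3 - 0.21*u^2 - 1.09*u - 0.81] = 9.75*u^2 - 0.42*u - 1.09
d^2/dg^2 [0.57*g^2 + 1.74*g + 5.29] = 1.14000000000000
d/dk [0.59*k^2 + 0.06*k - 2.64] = 1.18*k + 0.06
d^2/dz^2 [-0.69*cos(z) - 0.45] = 0.69*cos(z)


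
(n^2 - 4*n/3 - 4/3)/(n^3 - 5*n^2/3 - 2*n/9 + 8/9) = 3*(n - 2)/(3*n^2 - 7*n + 4)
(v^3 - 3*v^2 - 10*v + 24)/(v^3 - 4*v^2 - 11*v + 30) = (v - 4)/(v - 5)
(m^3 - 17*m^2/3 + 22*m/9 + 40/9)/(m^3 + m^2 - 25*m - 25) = (9*m^2 - 6*m - 8)/(9*(m^2 + 6*m + 5))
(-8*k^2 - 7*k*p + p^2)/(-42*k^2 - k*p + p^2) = (8*k^2 + 7*k*p - p^2)/(42*k^2 + k*p - p^2)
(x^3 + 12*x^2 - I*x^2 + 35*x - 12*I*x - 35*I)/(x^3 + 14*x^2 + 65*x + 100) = (x^2 + x*(7 - I) - 7*I)/(x^2 + 9*x + 20)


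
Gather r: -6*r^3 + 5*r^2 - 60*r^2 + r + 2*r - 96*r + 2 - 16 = -6*r^3 - 55*r^2 - 93*r - 14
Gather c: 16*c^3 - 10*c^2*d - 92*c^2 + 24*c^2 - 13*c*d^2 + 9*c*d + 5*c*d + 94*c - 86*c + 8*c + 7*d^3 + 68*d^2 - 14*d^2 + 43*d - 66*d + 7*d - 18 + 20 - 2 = 16*c^3 + c^2*(-10*d - 68) + c*(-13*d^2 + 14*d + 16) + 7*d^3 + 54*d^2 - 16*d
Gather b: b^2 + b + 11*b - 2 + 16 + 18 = b^2 + 12*b + 32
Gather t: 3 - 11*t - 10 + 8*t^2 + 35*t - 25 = 8*t^2 + 24*t - 32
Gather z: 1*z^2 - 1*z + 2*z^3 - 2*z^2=2*z^3 - z^2 - z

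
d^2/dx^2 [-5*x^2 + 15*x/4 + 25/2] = -10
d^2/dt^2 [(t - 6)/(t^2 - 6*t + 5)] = 2*(3*(4 - t)*(t^2 - 6*t + 5) + 4*(t - 6)*(t - 3)^2)/(t^2 - 6*t + 5)^3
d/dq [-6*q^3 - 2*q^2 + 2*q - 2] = -18*q^2 - 4*q + 2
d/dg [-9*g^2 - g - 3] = -18*g - 1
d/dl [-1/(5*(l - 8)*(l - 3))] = (2*l - 11)/(5*(l - 8)^2*(l - 3)^2)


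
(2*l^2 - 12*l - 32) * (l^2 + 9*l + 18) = 2*l^4 + 6*l^3 - 104*l^2 - 504*l - 576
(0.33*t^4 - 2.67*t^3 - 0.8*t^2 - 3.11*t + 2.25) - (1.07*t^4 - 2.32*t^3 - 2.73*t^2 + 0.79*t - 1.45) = -0.74*t^4 - 0.35*t^3 + 1.93*t^2 - 3.9*t + 3.7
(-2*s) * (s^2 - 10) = -2*s^3 + 20*s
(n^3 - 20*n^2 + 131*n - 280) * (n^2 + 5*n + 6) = n^5 - 15*n^4 + 37*n^3 + 255*n^2 - 614*n - 1680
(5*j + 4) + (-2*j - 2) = 3*j + 2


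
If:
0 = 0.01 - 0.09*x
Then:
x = 0.11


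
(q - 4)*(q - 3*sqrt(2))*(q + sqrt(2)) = q^3 - 4*q^2 - 2*sqrt(2)*q^2 - 6*q + 8*sqrt(2)*q + 24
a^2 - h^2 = (a - h)*(a + h)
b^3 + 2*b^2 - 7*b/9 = b*(b - 1/3)*(b + 7/3)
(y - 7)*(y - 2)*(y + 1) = y^3 - 8*y^2 + 5*y + 14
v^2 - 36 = (v - 6)*(v + 6)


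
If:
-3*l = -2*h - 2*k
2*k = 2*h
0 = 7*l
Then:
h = 0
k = 0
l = 0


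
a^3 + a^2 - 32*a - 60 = (a - 6)*(a + 2)*(a + 5)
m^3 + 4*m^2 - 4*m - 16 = (m - 2)*(m + 2)*(m + 4)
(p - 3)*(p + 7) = p^2 + 4*p - 21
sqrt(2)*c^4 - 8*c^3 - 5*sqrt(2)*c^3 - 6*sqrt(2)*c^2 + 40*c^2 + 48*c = c*(c - 6)*(c - 4*sqrt(2))*(sqrt(2)*c + sqrt(2))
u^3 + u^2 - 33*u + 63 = (u - 3)^2*(u + 7)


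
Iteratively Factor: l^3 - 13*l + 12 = (l - 3)*(l^2 + 3*l - 4) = (l - 3)*(l - 1)*(l + 4)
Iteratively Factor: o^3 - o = (o + 1)*(o^2 - o) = (o - 1)*(o + 1)*(o)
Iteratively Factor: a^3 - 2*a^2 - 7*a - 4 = (a + 1)*(a^2 - 3*a - 4) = (a + 1)^2*(a - 4)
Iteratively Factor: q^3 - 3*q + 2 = (q - 1)*(q^2 + q - 2) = (q - 1)^2*(q + 2)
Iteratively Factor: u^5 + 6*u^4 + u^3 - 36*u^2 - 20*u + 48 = (u - 2)*(u^4 + 8*u^3 + 17*u^2 - 2*u - 24) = (u - 2)*(u - 1)*(u^3 + 9*u^2 + 26*u + 24) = (u - 2)*(u - 1)*(u + 3)*(u^2 + 6*u + 8) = (u - 2)*(u - 1)*(u + 3)*(u + 4)*(u + 2)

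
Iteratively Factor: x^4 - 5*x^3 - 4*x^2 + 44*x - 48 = (x - 4)*(x^3 - x^2 - 8*x + 12) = (x - 4)*(x - 2)*(x^2 + x - 6) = (x - 4)*(x - 2)*(x + 3)*(x - 2)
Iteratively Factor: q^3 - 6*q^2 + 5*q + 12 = (q - 3)*(q^2 - 3*q - 4) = (q - 4)*(q - 3)*(q + 1)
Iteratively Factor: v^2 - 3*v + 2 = (v - 1)*(v - 2)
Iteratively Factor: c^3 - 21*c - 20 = (c + 1)*(c^2 - c - 20) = (c - 5)*(c + 1)*(c + 4)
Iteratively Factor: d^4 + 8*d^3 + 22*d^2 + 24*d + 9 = (d + 3)*(d^3 + 5*d^2 + 7*d + 3) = (d + 1)*(d + 3)*(d^2 + 4*d + 3) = (d + 1)*(d + 3)^2*(d + 1)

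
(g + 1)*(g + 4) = g^2 + 5*g + 4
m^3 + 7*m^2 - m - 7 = (m - 1)*(m + 1)*(m + 7)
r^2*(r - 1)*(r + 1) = r^4 - r^2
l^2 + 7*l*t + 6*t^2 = (l + t)*(l + 6*t)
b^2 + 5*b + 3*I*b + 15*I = (b + 5)*(b + 3*I)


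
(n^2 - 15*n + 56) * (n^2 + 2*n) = n^4 - 13*n^3 + 26*n^2 + 112*n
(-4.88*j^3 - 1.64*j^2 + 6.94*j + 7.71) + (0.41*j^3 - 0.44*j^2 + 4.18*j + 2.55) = -4.47*j^3 - 2.08*j^2 + 11.12*j + 10.26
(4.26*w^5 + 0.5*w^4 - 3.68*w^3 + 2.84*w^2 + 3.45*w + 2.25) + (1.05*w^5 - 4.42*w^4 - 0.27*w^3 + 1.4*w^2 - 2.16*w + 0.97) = 5.31*w^5 - 3.92*w^4 - 3.95*w^3 + 4.24*w^2 + 1.29*w + 3.22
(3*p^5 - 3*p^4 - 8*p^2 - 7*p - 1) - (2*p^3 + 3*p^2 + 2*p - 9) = 3*p^5 - 3*p^4 - 2*p^3 - 11*p^2 - 9*p + 8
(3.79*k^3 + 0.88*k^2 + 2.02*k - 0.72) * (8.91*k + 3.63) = 33.7689*k^4 + 21.5985*k^3 + 21.1926*k^2 + 0.917400000000001*k - 2.6136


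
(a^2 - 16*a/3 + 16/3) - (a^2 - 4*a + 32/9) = 16/9 - 4*a/3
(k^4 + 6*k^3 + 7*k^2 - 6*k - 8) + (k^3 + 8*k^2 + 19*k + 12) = k^4 + 7*k^3 + 15*k^2 + 13*k + 4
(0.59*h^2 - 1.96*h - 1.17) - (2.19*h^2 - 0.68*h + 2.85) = -1.6*h^2 - 1.28*h - 4.02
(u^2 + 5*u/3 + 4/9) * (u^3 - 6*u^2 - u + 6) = u^5 - 13*u^4/3 - 95*u^3/9 + 5*u^2/3 + 86*u/9 + 8/3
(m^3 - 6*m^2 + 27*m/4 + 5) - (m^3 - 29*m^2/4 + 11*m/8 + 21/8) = 5*m^2/4 + 43*m/8 + 19/8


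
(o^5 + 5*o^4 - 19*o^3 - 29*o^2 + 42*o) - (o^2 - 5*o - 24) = o^5 + 5*o^4 - 19*o^3 - 30*o^2 + 47*o + 24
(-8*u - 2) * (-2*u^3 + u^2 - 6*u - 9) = 16*u^4 - 4*u^3 + 46*u^2 + 84*u + 18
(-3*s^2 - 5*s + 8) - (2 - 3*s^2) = 6 - 5*s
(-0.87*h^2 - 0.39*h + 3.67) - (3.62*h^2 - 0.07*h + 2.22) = -4.49*h^2 - 0.32*h + 1.45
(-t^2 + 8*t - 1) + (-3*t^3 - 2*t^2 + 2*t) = -3*t^3 - 3*t^2 + 10*t - 1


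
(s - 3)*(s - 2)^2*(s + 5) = s^4 - 2*s^3 - 19*s^2 + 68*s - 60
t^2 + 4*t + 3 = (t + 1)*(t + 3)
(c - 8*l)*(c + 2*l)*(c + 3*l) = c^3 - 3*c^2*l - 34*c*l^2 - 48*l^3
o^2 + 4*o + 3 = (o + 1)*(o + 3)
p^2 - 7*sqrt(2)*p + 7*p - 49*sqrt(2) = (p + 7)*(p - 7*sqrt(2))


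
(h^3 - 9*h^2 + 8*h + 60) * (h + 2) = h^4 - 7*h^3 - 10*h^2 + 76*h + 120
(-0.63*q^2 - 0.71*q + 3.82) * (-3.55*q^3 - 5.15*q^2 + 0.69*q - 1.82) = 2.2365*q^5 + 5.765*q^4 - 10.3392*q^3 - 19.0163*q^2 + 3.928*q - 6.9524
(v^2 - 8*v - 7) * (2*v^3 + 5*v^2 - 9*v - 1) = 2*v^5 - 11*v^4 - 63*v^3 + 36*v^2 + 71*v + 7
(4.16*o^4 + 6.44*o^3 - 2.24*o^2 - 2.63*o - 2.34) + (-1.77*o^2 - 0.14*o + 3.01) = 4.16*o^4 + 6.44*o^3 - 4.01*o^2 - 2.77*o + 0.67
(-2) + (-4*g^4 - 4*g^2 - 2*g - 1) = -4*g^4 - 4*g^2 - 2*g - 3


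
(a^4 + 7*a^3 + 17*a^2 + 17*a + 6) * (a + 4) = a^5 + 11*a^4 + 45*a^3 + 85*a^2 + 74*a + 24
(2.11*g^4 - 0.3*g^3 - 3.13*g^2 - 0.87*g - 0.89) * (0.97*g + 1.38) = 2.0467*g^5 + 2.6208*g^4 - 3.4501*g^3 - 5.1633*g^2 - 2.0639*g - 1.2282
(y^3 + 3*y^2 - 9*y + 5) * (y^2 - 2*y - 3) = y^5 + y^4 - 18*y^3 + 14*y^2 + 17*y - 15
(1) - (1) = 0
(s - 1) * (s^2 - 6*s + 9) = s^3 - 7*s^2 + 15*s - 9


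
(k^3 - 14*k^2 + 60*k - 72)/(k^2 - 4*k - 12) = (k^2 - 8*k + 12)/(k + 2)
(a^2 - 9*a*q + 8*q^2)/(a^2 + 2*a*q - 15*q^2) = (a^2 - 9*a*q + 8*q^2)/(a^2 + 2*a*q - 15*q^2)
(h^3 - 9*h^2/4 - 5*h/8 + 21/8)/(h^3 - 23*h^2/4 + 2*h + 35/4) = (h - 3/2)/(h - 5)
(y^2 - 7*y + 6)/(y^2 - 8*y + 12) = (y - 1)/(y - 2)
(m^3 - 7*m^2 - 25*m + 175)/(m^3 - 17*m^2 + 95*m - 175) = (m + 5)/(m - 5)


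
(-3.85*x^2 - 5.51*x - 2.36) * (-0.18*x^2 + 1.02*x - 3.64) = 0.693*x^4 - 2.9352*x^3 + 8.8186*x^2 + 17.6492*x + 8.5904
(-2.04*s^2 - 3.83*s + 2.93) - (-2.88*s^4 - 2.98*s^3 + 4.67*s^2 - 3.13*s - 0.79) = 2.88*s^4 + 2.98*s^3 - 6.71*s^2 - 0.7*s + 3.72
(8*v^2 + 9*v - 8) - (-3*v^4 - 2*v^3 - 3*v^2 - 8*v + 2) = 3*v^4 + 2*v^3 + 11*v^2 + 17*v - 10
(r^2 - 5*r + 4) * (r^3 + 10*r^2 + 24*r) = r^5 + 5*r^4 - 22*r^3 - 80*r^2 + 96*r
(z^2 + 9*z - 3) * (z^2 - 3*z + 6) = z^4 + 6*z^3 - 24*z^2 + 63*z - 18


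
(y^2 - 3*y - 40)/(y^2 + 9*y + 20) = (y - 8)/(y + 4)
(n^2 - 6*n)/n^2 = (n - 6)/n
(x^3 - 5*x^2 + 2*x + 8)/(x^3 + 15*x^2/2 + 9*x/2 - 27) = 2*(x^3 - 5*x^2 + 2*x + 8)/(2*x^3 + 15*x^2 + 9*x - 54)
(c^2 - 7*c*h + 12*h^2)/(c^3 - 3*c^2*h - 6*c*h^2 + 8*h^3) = (c - 3*h)/(c^2 + c*h - 2*h^2)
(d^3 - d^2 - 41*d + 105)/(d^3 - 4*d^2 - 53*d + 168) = (d - 5)/(d - 8)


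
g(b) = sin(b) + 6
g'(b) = cos(b)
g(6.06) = 5.78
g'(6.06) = 0.98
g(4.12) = 5.17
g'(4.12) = -0.56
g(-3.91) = 6.69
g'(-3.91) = -0.72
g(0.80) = 6.72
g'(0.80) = 0.70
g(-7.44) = 5.08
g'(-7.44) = 0.40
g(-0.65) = 5.39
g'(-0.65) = 0.80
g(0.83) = 6.74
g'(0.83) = 0.67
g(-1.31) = 5.03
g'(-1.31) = 0.26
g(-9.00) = 5.59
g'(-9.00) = -0.91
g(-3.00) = 5.86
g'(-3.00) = -0.99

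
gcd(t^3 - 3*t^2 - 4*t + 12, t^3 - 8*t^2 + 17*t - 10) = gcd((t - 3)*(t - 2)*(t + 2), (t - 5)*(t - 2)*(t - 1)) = t - 2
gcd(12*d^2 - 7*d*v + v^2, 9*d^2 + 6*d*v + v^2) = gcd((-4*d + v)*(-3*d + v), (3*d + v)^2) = 1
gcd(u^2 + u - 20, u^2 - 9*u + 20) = u - 4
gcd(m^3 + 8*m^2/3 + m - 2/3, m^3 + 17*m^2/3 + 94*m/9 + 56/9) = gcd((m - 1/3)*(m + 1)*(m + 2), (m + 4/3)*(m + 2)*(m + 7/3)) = m + 2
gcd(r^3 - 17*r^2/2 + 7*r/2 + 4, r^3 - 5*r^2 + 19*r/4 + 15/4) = r + 1/2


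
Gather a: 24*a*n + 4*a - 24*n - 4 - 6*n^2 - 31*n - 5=a*(24*n + 4) - 6*n^2 - 55*n - 9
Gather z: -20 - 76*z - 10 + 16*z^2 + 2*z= 16*z^2 - 74*z - 30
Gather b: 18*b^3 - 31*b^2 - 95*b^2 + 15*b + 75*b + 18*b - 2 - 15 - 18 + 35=18*b^3 - 126*b^2 + 108*b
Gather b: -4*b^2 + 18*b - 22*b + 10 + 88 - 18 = -4*b^2 - 4*b + 80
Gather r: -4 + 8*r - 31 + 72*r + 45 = 80*r + 10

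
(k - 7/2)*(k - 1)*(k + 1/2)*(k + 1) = k^4 - 3*k^3 - 11*k^2/4 + 3*k + 7/4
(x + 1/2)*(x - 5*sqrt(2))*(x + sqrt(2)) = x^3 - 4*sqrt(2)*x^2 + x^2/2 - 10*x - 2*sqrt(2)*x - 5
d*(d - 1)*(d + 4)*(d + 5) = d^4 + 8*d^3 + 11*d^2 - 20*d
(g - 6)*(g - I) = g^2 - 6*g - I*g + 6*I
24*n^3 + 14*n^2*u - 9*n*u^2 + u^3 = (-6*n + u)*(-4*n + u)*(n + u)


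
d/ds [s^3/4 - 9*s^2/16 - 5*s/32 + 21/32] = 3*s^2/4 - 9*s/8 - 5/32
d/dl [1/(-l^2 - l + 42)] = (2*l + 1)/(l^2 + l - 42)^2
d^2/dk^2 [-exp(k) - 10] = -exp(k)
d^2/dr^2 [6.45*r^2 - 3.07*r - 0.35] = 12.9000000000000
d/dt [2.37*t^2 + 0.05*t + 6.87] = 4.74*t + 0.05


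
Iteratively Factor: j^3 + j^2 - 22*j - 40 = (j - 5)*(j^2 + 6*j + 8) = (j - 5)*(j + 4)*(j + 2)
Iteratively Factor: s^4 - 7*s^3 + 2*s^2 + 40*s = (s - 5)*(s^3 - 2*s^2 - 8*s) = (s - 5)*(s + 2)*(s^2 - 4*s) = s*(s - 5)*(s + 2)*(s - 4)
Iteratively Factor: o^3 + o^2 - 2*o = (o)*(o^2 + o - 2) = o*(o + 2)*(o - 1)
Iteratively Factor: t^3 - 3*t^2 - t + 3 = (t + 1)*(t^2 - 4*t + 3) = (t - 1)*(t + 1)*(t - 3)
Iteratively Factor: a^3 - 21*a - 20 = (a - 5)*(a^2 + 5*a + 4) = (a - 5)*(a + 4)*(a + 1)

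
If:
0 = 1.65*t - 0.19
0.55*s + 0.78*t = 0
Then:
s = -0.16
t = 0.12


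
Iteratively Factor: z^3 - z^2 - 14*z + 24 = (z + 4)*(z^2 - 5*z + 6) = (z - 2)*(z + 4)*(z - 3)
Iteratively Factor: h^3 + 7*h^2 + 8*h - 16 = (h + 4)*(h^2 + 3*h - 4) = (h + 4)^2*(h - 1)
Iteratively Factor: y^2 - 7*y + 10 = (y - 5)*(y - 2)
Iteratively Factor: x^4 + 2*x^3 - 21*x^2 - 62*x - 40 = (x + 1)*(x^3 + x^2 - 22*x - 40) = (x + 1)*(x + 2)*(x^2 - x - 20) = (x - 5)*(x + 1)*(x + 2)*(x + 4)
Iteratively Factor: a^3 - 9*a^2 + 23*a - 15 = (a - 1)*(a^2 - 8*a + 15) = (a - 5)*(a - 1)*(a - 3)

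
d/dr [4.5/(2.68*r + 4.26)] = -12.06/(2.68*r + 4.26)^2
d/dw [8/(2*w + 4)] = -4/(w + 2)^2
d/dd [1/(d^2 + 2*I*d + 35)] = 2*(-d - I)/(d^2 + 2*I*d + 35)^2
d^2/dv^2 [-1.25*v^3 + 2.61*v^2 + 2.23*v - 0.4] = 5.22 - 7.5*v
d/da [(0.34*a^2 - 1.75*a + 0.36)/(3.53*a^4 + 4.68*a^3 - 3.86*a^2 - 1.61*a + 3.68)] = (-2.4004*a^5 + 16.9413*a^4 + 11.2968*a^3 - 12.3568*a^2 + 5.2816*a - 5.8604)/(12.4609*a^8 + 33.0408*a^7 - 5.3492*a^6 - 47.4962*a^5 + 25.8108*a^4 + 46.874*a^3 - 25.8175*a^2 - 11.8496*a + 13.5424)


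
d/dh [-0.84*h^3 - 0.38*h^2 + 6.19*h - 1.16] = -2.52*h^2 - 0.76*h + 6.19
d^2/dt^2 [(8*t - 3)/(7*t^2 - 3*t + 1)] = 2*(3*(15 - 56*t)*(7*t^2 - 3*t + 1) + (8*t - 3)*(14*t - 3)^2)/(7*t^2 - 3*t + 1)^3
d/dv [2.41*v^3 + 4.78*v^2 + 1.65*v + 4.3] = 7.23*v^2 + 9.56*v + 1.65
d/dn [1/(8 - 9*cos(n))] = -9*sin(n)/(9*cos(n) - 8)^2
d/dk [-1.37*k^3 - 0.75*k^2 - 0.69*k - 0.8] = -4.11*k^2 - 1.5*k - 0.69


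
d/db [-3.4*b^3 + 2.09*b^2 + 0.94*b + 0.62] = -10.2*b^2 + 4.18*b + 0.94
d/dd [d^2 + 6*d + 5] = 2*d + 6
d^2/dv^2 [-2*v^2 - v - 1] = -4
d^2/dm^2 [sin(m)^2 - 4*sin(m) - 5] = 4*sin(m) + 2*cos(2*m)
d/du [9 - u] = -1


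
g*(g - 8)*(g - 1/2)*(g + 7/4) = g^4 - 27*g^3/4 - 87*g^2/8 + 7*g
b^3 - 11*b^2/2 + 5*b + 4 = (b - 4)*(b - 2)*(b + 1/2)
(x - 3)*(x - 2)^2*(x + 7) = x^4 - 33*x^2 + 100*x - 84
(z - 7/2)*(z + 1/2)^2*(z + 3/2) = z^4 - z^3 - 7*z^2 - 23*z/4 - 21/16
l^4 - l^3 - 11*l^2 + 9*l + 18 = (l - 3)*(l - 2)*(l + 1)*(l + 3)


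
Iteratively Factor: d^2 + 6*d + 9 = (d + 3)*(d + 3)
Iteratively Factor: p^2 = (p)*(p)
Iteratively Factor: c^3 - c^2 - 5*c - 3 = (c + 1)*(c^2 - 2*c - 3) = (c + 1)^2*(c - 3)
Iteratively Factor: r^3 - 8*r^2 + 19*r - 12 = (r - 1)*(r^2 - 7*r + 12) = (r - 4)*(r - 1)*(r - 3)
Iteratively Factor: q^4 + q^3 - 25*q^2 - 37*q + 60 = (q + 3)*(q^3 - 2*q^2 - 19*q + 20) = (q - 1)*(q + 3)*(q^2 - q - 20) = (q - 5)*(q - 1)*(q + 3)*(q + 4)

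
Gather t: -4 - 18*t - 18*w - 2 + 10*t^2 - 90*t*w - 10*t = 10*t^2 + t*(-90*w - 28) - 18*w - 6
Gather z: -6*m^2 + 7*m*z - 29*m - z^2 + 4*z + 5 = -6*m^2 - 29*m - z^2 + z*(7*m + 4) + 5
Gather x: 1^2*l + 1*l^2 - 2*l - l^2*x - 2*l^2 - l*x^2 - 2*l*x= -l^2 - l*x^2 - l + x*(-l^2 - 2*l)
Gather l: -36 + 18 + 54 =36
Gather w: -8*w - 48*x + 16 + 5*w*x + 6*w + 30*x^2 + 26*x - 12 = w*(5*x - 2) + 30*x^2 - 22*x + 4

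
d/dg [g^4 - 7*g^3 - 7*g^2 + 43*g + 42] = 4*g^3 - 21*g^2 - 14*g + 43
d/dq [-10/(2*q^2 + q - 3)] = 10*(4*q + 1)/(2*q^2 + q - 3)^2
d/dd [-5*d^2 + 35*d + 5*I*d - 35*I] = -10*d + 35 + 5*I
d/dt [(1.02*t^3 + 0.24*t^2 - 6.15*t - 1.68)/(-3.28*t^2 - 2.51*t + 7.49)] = (-3.3456*t^4 - 5.1204*t^3 + 2.145*t^2 - 7.4256*t - 50.2803)/(10.7584*t^4 + 16.4656*t^3 - 42.8343*t^2 - 37.5998*t + 56.1001)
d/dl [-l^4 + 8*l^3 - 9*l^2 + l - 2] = -4*l^3 + 24*l^2 - 18*l + 1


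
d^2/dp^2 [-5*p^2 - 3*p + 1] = -10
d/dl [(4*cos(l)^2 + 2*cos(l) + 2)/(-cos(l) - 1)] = 4*(cos(l) + 2)*sin(l)*cos(l)/(cos(l) + 1)^2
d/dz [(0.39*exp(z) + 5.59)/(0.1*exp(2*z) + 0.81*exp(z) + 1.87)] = (-(0.2*exp(z) + 0.81)*(0.39*exp(z) + 5.59) + 0.039*exp(2*z) + 0.3159*exp(z) + 0.7293)*exp(z)/(0.1*exp(2*z) + 0.81*exp(z) + 1.87)^2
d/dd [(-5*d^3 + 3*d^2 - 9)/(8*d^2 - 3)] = d*(-40*d^3 + 45*d + 126)/(64*d^4 - 48*d^2 + 9)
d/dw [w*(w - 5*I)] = 2*w - 5*I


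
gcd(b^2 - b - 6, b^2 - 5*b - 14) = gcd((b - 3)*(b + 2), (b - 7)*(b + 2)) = b + 2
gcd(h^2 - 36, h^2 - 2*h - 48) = h + 6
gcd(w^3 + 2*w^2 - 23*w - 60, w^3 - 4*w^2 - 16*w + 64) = w + 4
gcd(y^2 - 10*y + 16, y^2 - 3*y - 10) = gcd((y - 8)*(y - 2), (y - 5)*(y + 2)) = 1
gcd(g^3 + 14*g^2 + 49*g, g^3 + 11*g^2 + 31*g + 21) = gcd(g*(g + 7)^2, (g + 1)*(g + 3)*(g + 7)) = g + 7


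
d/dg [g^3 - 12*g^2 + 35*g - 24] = 3*g^2 - 24*g + 35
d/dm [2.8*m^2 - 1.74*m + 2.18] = 5.6*m - 1.74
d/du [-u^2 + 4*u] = 4 - 2*u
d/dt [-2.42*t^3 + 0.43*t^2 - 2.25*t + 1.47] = -7.26*t^2 + 0.86*t - 2.25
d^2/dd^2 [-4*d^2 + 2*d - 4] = -8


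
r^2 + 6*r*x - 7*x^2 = (r - x)*(r + 7*x)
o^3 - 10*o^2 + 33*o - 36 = (o - 4)*(o - 3)^2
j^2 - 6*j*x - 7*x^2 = (j - 7*x)*(j + x)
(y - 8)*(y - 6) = y^2 - 14*y + 48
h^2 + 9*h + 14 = (h + 2)*(h + 7)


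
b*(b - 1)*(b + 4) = b^3 + 3*b^2 - 4*b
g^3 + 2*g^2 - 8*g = g*(g - 2)*(g + 4)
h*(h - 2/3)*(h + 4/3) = h^3 + 2*h^2/3 - 8*h/9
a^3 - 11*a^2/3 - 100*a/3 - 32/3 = (a - 8)*(a + 1/3)*(a + 4)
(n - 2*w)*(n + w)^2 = n^3 - 3*n*w^2 - 2*w^3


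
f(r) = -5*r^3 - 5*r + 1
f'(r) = -15*r^2 - 5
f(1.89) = -42.21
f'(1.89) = -58.58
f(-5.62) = 916.62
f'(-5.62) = -478.77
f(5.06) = -672.07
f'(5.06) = -389.05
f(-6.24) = 1247.05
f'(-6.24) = -589.06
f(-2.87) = 133.55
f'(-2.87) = -128.55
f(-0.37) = 3.10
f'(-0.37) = -7.05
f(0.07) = 0.65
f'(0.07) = -5.07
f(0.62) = -3.29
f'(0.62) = -10.77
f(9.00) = -3689.00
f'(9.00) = -1220.00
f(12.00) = -8699.00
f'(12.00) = -2165.00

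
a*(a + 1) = a^2 + a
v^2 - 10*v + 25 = (v - 5)^2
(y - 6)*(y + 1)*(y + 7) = y^3 + 2*y^2 - 41*y - 42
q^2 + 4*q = q*(q + 4)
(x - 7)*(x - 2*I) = x^2 - 7*x - 2*I*x + 14*I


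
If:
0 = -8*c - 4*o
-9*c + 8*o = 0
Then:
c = 0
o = 0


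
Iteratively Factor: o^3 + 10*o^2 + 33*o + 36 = (o + 4)*(o^2 + 6*o + 9) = (o + 3)*(o + 4)*(o + 3)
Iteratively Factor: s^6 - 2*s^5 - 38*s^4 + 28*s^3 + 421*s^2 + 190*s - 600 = (s - 5)*(s^5 + 3*s^4 - 23*s^3 - 87*s^2 - 14*s + 120) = (s - 5)*(s + 3)*(s^4 - 23*s^2 - 18*s + 40) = (s - 5)*(s - 1)*(s + 3)*(s^3 + s^2 - 22*s - 40) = (s - 5)*(s - 1)*(s + 3)*(s + 4)*(s^2 - 3*s - 10) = (s - 5)*(s - 1)*(s + 2)*(s + 3)*(s + 4)*(s - 5)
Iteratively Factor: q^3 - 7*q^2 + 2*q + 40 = (q - 4)*(q^2 - 3*q - 10) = (q - 5)*(q - 4)*(q + 2)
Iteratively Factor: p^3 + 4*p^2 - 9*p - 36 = (p + 3)*(p^2 + p - 12) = (p + 3)*(p + 4)*(p - 3)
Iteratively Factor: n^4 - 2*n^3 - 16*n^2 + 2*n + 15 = (n - 1)*(n^3 - n^2 - 17*n - 15) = (n - 5)*(n - 1)*(n^2 + 4*n + 3) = (n - 5)*(n - 1)*(n + 3)*(n + 1)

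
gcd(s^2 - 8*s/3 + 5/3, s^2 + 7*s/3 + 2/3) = 1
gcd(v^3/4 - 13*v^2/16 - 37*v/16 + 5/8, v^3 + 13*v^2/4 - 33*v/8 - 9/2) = 1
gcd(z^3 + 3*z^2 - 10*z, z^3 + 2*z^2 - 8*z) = z^2 - 2*z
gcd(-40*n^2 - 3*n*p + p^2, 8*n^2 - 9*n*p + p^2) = -8*n + p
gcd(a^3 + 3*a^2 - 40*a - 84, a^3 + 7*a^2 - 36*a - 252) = a^2 + a - 42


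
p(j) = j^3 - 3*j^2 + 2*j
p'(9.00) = 191.00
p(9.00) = 504.00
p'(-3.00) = 47.00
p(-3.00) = -60.00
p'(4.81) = 42.55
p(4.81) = 51.50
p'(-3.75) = 66.69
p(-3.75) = -102.42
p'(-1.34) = 15.43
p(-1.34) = -10.47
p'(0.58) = -0.47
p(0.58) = 0.35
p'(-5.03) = 108.08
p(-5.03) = -213.23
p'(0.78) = -0.85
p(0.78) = 0.21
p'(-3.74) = 66.40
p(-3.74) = -101.76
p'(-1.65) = 20.07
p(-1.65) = -15.96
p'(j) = 3*j^2 - 6*j + 2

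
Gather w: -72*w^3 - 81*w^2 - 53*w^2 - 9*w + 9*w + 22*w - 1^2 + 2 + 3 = -72*w^3 - 134*w^2 + 22*w + 4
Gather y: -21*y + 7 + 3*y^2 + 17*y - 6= 3*y^2 - 4*y + 1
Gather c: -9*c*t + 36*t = -9*c*t + 36*t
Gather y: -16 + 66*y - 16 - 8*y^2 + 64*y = -8*y^2 + 130*y - 32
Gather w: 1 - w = 1 - w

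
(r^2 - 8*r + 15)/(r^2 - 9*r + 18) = (r - 5)/(r - 6)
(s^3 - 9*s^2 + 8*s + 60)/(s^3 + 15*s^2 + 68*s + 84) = (s^2 - 11*s + 30)/(s^2 + 13*s + 42)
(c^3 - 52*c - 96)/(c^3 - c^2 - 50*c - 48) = (c + 2)/(c + 1)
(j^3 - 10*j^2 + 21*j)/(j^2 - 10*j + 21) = j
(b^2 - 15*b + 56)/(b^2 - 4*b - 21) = (b - 8)/(b + 3)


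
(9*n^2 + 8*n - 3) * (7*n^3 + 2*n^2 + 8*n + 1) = 63*n^5 + 74*n^4 + 67*n^3 + 67*n^2 - 16*n - 3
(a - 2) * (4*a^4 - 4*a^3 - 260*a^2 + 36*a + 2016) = 4*a^5 - 12*a^4 - 252*a^3 + 556*a^2 + 1944*a - 4032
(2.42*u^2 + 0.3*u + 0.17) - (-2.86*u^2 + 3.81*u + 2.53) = 5.28*u^2 - 3.51*u - 2.36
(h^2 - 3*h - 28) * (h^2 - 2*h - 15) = h^4 - 5*h^3 - 37*h^2 + 101*h + 420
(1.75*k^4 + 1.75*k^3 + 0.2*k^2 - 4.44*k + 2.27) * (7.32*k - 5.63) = 12.81*k^5 + 2.9575*k^4 - 8.3885*k^3 - 33.6268*k^2 + 41.6136*k - 12.7801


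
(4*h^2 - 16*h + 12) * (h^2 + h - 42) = 4*h^4 - 12*h^3 - 172*h^2 + 684*h - 504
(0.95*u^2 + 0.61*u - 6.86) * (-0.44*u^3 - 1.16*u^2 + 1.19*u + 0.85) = -0.418*u^5 - 1.3704*u^4 + 3.4413*u^3 + 9.491*u^2 - 7.6449*u - 5.831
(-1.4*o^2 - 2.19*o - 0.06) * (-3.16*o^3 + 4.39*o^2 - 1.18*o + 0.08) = 4.424*o^5 + 0.774400000000001*o^4 - 7.7725*o^3 + 2.2088*o^2 - 0.1044*o - 0.0048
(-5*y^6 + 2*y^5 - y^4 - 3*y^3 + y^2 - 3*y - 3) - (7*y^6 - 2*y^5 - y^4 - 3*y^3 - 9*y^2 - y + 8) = -12*y^6 + 4*y^5 + 10*y^2 - 2*y - 11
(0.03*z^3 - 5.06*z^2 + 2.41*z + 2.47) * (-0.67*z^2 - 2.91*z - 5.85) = -0.0201*z^5 + 3.3029*z^4 + 12.9344*z^3 + 20.933*z^2 - 21.2862*z - 14.4495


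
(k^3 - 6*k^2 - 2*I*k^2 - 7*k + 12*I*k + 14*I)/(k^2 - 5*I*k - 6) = (k^2 - 6*k - 7)/(k - 3*I)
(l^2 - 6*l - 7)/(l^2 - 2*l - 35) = (l + 1)/(l + 5)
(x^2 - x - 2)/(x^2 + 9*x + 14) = (x^2 - x - 2)/(x^2 + 9*x + 14)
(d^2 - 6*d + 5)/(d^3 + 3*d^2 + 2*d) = (d^2 - 6*d + 5)/(d*(d^2 + 3*d + 2))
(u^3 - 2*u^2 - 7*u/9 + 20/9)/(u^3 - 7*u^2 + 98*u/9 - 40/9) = (3*u^2 - 2*u - 5)/(3*u^2 - 17*u + 10)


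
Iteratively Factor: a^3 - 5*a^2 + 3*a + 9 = (a + 1)*(a^2 - 6*a + 9) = (a - 3)*(a + 1)*(a - 3)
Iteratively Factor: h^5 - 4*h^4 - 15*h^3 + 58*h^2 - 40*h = (h - 1)*(h^4 - 3*h^3 - 18*h^2 + 40*h) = (h - 5)*(h - 1)*(h^3 + 2*h^2 - 8*h) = (h - 5)*(h - 2)*(h - 1)*(h^2 + 4*h) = h*(h - 5)*(h - 2)*(h - 1)*(h + 4)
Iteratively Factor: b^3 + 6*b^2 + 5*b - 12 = (b + 3)*(b^2 + 3*b - 4) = (b + 3)*(b + 4)*(b - 1)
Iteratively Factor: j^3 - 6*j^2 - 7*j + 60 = (j - 5)*(j^2 - j - 12) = (j - 5)*(j - 4)*(j + 3)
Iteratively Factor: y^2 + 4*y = (y)*(y + 4)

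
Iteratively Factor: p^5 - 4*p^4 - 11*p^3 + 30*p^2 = (p - 2)*(p^4 - 2*p^3 - 15*p^2) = p*(p - 2)*(p^3 - 2*p^2 - 15*p) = p*(p - 5)*(p - 2)*(p^2 + 3*p) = p^2*(p - 5)*(p - 2)*(p + 3)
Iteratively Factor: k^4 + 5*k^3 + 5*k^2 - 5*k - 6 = (k + 1)*(k^3 + 4*k^2 + k - 6) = (k + 1)*(k + 3)*(k^2 + k - 2) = (k + 1)*(k + 2)*(k + 3)*(k - 1)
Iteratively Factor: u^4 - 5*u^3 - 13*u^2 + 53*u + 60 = (u - 5)*(u^3 - 13*u - 12) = (u - 5)*(u + 1)*(u^2 - u - 12) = (u - 5)*(u - 4)*(u + 1)*(u + 3)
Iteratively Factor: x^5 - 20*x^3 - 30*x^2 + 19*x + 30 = (x + 2)*(x^4 - 2*x^3 - 16*x^2 + 2*x + 15) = (x + 2)*(x + 3)*(x^3 - 5*x^2 - x + 5) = (x + 1)*(x + 2)*(x + 3)*(x^2 - 6*x + 5) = (x - 1)*(x + 1)*(x + 2)*(x + 3)*(x - 5)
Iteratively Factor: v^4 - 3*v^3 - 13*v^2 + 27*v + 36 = (v - 3)*(v^3 - 13*v - 12) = (v - 3)*(v + 3)*(v^2 - 3*v - 4) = (v - 3)*(v + 1)*(v + 3)*(v - 4)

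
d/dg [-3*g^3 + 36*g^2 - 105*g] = -9*g^2 + 72*g - 105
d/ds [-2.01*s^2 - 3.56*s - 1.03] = -4.02*s - 3.56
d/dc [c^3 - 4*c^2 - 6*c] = 3*c^2 - 8*c - 6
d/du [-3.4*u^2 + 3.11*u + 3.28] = 3.11 - 6.8*u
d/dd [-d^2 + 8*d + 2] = 8 - 2*d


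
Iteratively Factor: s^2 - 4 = (s - 2)*(s + 2)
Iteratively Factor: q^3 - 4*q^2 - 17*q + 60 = (q + 4)*(q^2 - 8*q + 15) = (q - 3)*(q + 4)*(q - 5)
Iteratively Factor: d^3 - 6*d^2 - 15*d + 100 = (d + 4)*(d^2 - 10*d + 25) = (d - 5)*(d + 4)*(d - 5)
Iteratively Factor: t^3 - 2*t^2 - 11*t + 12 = (t - 1)*(t^2 - t - 12) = (t - 4)*(t - 1)*(t + 3)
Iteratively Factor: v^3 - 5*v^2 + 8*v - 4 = (v - 2)*(v^2 - 3*v + 2) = (v - 2)^2*(v - 1)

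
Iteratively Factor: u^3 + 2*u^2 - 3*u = (u + 3)*(u^2 - u) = u*(u + 3)*(u - 1)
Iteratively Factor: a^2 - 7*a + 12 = (a - 4)*(a - 3)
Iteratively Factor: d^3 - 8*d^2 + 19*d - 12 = (d - 4)*(d^2 - 4*d + 3) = (d - 4)*(d - 1)*(d - 3)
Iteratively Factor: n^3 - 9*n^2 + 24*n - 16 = (n - 1)*(n^2 - 8*n + 16) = (n - 4)*(n - 1)*(n - 4)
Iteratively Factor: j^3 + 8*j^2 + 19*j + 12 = (j + 1)*(j^2 + 7*j + 12) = (j + 1)*(j + 3)*(j + 4)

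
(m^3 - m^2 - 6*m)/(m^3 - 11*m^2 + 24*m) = (m + 2)/(m - 8)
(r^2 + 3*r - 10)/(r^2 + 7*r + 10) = (r - 2)/(r + 2)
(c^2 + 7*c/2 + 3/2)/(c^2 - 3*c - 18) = (c + 1/2)/(c - 6)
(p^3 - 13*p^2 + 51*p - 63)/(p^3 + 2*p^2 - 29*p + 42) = (p^2 - 10*p + 21)/(p^2 + 5*p - 14)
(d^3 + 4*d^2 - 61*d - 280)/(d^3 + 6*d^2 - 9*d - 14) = (d^2 - 3*d - 40)/(d^2 - d - 2)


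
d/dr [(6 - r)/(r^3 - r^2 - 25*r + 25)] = (-r^3 + r^2 + 25*r - (r - 6)*(-3*r^2 + 2*r + 25) - 25)/(r^3 - r^2 - 25*r + 25)^2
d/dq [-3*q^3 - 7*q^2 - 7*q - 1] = -9*q^2 - 14*q - 7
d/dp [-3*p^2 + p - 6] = 1 - 6*p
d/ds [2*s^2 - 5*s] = 4*s - 5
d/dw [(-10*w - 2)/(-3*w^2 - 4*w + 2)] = 2*(-15*w^2 - 6*w - 14)/(9*w^4 + 24*w^3 + 4*w^2 - 16*w + 4)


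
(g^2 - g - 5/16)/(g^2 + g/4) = (g - 5/4)/g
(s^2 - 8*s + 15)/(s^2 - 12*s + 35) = (s - 3)/(s - 7)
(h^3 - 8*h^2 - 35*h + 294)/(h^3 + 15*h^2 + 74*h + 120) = (h^2 - 14*h + 49)/(h^2 + 9*h + 20)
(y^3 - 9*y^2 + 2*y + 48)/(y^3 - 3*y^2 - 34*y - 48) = (y - 3)/(y + 3)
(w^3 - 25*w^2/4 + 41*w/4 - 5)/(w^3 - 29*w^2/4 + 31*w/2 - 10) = (w - 1)/(w - 2)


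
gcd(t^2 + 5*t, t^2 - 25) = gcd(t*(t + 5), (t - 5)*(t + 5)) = t + 5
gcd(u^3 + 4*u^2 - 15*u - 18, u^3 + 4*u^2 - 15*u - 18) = u^3 + 4*u^2 - 15*u - 18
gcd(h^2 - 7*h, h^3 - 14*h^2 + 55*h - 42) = h - 7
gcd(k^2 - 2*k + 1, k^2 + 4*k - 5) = k - 1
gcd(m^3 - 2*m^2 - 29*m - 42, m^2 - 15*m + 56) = m - 7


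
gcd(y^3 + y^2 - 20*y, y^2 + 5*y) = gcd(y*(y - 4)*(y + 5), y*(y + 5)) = y^2 + 5*y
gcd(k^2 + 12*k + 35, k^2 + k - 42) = k + 7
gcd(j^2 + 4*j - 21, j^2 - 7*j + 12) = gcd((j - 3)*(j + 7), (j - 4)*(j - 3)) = j - 3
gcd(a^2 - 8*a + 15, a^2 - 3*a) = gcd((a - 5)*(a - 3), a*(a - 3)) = a - 3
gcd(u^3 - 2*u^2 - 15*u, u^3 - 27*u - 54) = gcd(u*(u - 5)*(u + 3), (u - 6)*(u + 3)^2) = u + 3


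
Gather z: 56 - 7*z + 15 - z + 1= 72 - 8*z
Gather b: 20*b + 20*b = 40*b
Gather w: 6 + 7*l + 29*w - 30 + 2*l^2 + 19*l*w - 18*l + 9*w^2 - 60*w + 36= 2*l^2 - 11*l + 9*w^2 + w*(19*l - 31) + 12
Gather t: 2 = 2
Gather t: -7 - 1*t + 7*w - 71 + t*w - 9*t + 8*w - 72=t*(w - 10) + 15*w - 150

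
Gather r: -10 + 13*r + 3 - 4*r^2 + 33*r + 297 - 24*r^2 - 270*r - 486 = -28*r^2 - 224*r - 196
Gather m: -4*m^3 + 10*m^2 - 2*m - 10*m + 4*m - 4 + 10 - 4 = -4*m^3 + 10*m^2 - 8*m + 2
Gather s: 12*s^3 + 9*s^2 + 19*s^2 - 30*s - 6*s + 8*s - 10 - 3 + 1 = 12*s^3 + 28*s^2 - 28*s - 12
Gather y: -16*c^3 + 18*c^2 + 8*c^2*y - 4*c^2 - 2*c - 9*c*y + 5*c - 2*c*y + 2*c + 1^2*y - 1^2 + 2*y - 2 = -16*c^3 + 14*c^2 + 5*c + y*(8*c^2 - 11*c + 3) - 3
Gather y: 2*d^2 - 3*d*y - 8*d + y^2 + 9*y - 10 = 2*d^2 - 8*d + y^2 + y*(9 - 3*d) - 10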